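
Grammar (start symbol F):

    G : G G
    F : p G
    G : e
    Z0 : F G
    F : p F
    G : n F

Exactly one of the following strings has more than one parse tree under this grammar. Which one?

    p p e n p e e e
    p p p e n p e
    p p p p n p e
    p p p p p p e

p p e n p e e e

p p e n p e e e: 9 trees
p p p e n p e: 1 tree
p p p p n p e: 1 tree
p p p p p p e: 1 tree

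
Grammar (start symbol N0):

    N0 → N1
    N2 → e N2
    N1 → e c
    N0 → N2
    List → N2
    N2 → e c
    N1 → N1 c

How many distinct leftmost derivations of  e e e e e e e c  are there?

1

Parse trees for e e e e e e e c:
  [N0 [N2 e [N2 e [N2 e [N2 e [N2 e [N2 e [N2 e c]]]]]]]]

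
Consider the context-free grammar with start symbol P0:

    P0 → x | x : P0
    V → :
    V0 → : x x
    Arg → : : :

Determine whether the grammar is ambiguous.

Only P0 is reachable from P0; ignoring the rest: Right-recursive list with a separator: after each atom, whether the separator follows determines the rule. One parse per string.

Unambiguous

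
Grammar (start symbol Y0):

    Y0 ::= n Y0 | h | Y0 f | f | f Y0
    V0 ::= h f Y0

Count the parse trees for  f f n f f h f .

Parse trees for f f n f f h f:
  [Y0 [Y0 f [Y0 f [Y0 n [Y0 f [Y0 f [Y0 h]]]]]] f]
  [Y0 f [Y0 [Y0 f [Y0 n [Y0 f [Y0 f [Y0 h]]]]] f]]
  [Y0 f [Y0 f [Y0 n [Y0 [Y0 f [Y0 f [Y0 h]]] f]]]]
  [Y0 f [Y0 f [Y0 n [Y0 f [Y0 [Y0 f [Y0 h]] f]]]]]
  [Y0 f [Y0 f [Y0 n [Y0 f [Y0 f [Y0 [Y0 h] f]]]]]]
  [Y0 f [Y0 f [Y0 [Y0 n [Y0 f [Y0 f [Y0 h]]]] f]]]

6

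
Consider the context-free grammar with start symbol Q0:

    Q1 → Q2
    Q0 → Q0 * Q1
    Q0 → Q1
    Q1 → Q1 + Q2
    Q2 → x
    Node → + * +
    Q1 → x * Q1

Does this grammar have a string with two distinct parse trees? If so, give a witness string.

Ambiguous

Witness: x * x

Derivation 1: Q0 ⇒ Q0 * Q1 ⇒ Q1 * Q1 ⇒ Q2 * Q1 ⇒ x * Q1 ⇒ x * Q2 ⇒ x * x
Derivation 2: Q0 ⇒ Q1 ⇒ x * Q1 ⇒ x * Q2 ⇒ x * x

Two distinct leftmost derivations for the same string.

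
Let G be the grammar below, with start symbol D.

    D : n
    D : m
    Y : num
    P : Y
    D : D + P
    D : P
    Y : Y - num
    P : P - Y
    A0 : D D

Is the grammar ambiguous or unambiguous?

Ambiguous

Witness: num - num

Derivation 1: D ⇒ P ⇒ Y ⇒ Y - num ⇒ num - num
Derivation 2: D ⇒ P ⇒ P - Y ⇒ Y - Y ⇒ num - Y ⇒ num - num

Two distinct leftmost derivations for the same string.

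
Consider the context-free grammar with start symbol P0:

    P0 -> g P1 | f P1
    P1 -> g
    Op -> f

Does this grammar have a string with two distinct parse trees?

Unambiguous

(Op is unreachable from P0, so its rules don't affect L(P0).) The reachable rules are right-linear with at most one rule per (nonterminal, next-terminal) pair. Each input token forces the next rule, so parsing is deterministic.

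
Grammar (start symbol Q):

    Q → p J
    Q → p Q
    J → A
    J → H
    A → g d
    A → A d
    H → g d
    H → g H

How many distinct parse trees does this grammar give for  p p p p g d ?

2

Parse trees for p p p p g d:
  [Q p [Q p [Q p [Q p [J [A g d]]]]]]
  [Q p [Q p [Q p [Q p [J [H g d]]]]]]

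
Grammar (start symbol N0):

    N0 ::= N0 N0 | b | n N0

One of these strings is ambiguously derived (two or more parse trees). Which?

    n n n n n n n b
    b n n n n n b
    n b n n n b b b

n b n n n b b b

n n n n n n n b: 1 tree
b n n n n n b: 1 tree
n b n n n b b b: 47 trees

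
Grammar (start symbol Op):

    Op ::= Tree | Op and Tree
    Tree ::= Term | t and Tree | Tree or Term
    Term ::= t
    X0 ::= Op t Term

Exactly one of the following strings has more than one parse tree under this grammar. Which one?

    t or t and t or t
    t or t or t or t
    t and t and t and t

t or t and t or t: 1 tree
t or t or t or t: 1 tree
t and t and t and t: 8 trees

t and t and t and t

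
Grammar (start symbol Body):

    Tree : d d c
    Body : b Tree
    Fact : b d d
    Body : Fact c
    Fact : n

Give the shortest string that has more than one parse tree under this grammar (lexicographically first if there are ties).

length 2: no string has ≥2 trees
length 4: b d d c has 2 parse trees

Two derivations of b d d c:
  Body ⇒ b Tree ⇒ b d d c
  Body ⇒ Fact c ⇒ b d d c

b d d c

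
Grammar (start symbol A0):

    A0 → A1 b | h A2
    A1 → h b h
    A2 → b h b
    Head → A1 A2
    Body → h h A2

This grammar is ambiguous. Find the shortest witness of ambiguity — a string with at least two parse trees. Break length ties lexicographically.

length 4: h b h b has 2 parse trees

Two derivations of h b h b:
  A0 ⇒ A1 b ⇒ h b h b
  A0 ⇒ h A2 ⇒ h b h b

h b h b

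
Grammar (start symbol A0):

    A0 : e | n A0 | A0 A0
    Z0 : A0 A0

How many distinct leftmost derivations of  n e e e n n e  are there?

Parse trees for n e e e n n e (showing first 6 of 14):
  [A0 n [A0 [A0 e] [A0 [A0 e] [A0 [A0 e] [A0 n [A0 n [A0 e]]]]]]]
  [A0 n [A0 [A0 e] [A0 [A0 [A0 e] [A0 e]] [A0 n [A0 n [A0 e]]]]]]
  [A0 n [A0 [A0 [A0 e] [A0 e]] [A0 [A0 e] [A0 n [A0 n [A0 e]]]]]]
  [A0 n [A0 [A0 [A0 e] [A0 [A0 e] [A0 e]]] [A0 n [A0 n [A0 e]]]]]
  [A0 n [A0 [A0 [A0 [A0 e] [A0 e]] [A0 e]] [A0 n [A0 n [A0 e]]]]]
  [A0 [A0 n [A0 e]] [A0 [A0 e] [A0 [A0 e] [A0 n [A0 n [A0 e]]]]]]

14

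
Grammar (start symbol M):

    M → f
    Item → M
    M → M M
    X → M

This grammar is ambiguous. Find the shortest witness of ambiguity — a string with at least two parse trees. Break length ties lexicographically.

length 1: no string has ≥2 trees
length 2: no string has ≥2 trees
length 3: f f f has 2 parse trees

Two derivations of f f f:
  M ⇒ M M ⇒ f M ⇒ f M M ⇒ f f M ⇒ f f f
  M ⇒ M M ⇒ M M M ⇒ f M M ⇒ f f M ⇒ f f f

f f f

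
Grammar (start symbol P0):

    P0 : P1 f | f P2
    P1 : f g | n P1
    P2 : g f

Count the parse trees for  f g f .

Parse trees for f g f:
  [P0 [P1 f g] f]
  [P0 f [P2 g f]]

2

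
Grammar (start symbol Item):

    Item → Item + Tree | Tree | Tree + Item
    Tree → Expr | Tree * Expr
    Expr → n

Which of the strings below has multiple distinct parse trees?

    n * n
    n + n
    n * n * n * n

n * n: 1 tree
n + n: 2 trees
n * n * n * n: 1 tree

n + n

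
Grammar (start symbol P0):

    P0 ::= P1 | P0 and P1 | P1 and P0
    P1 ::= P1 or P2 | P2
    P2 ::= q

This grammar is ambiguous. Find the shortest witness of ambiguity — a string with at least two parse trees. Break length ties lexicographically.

length 1: no string has ≥2 trees
length 3: q and q has 2 parse trees

Two derivations of q and q:
  P0 ⇒ P0 and P1 ⇒ P1 and P1 ⇒ P2 and P1 ⇒ q and P1 ⇒ q and P2 ⇒ q and q
  P0 ⇒ P1 and P0 ⇒ P2 and P0 ⇒ q and P0 ⇒ q and P1 ⇒ q and P2 ⇒ q and q

q and q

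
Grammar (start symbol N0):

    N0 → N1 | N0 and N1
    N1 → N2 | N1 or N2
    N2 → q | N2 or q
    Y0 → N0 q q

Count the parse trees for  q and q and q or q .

Parse trees for q and q and q or q:
  [N0 [N0 [N0 [N1 [N2 q]]] and [N1 [N2 q]]] and [N1 [N2 [N2 q] or q]]]
  [N0 [N0 [N0 [N1 [N2 q]]] and [N1 [N2 q]]] and [N1 [N1 [N2 q]] or [N2 q]]]

2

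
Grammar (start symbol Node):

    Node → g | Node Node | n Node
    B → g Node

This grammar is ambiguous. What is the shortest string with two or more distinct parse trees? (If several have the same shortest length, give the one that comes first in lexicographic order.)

length 1: no string has ≥2 trees
length 2: no string has ≥2 trees
length 3: g g g has 2 parse trees

Two derivations of g g g:
  Node ⇒ Node Node ⇒ g Node ⇒ g Node Node ⇒ g g Node ⇒ g g g
  Node ⇒ Node Node ⇒ Node Node Node ⇒ g Node Node ⇒ g g Node ⇒ g g g

g g g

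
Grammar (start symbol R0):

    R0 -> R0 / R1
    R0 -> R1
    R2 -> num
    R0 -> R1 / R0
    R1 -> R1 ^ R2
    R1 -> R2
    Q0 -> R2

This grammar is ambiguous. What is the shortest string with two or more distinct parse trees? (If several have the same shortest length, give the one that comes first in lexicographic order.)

length 1: no string has ≥2 trees
length 3: num / num has 2 parse trees

Two derivations of num / num:
  R0 ⇒ R0 / R1 ⇒ R1 / R1 ⇒ R2 / R1 ⇒ num / R1 ⇒ num / R2 ⇒ num / num
  R0 ⇒ R1 / R0 ⇒ R2 / R0 ⇒ num / R0 ⇒ num / R1 ⇒ num / R2 ⇒ num / num

num / num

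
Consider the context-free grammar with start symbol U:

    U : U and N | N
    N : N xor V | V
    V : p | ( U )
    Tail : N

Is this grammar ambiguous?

Only U, N, V are reachable from U; ignoring the rest: The grammar is stratified — U handles 'and' (left-recursive), N handles 'xor', V atoms. Each operator has a fixed associativity and precedence level, so every string has one parse.

Unambiguous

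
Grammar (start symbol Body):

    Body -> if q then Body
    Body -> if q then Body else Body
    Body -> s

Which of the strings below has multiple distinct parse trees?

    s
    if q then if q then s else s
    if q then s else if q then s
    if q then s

if q then if q then s else s

s: 1 tree
if q then if q then s else s: 2 trees
if q then s else if q then s: 1 tree
if q then s: 1 tree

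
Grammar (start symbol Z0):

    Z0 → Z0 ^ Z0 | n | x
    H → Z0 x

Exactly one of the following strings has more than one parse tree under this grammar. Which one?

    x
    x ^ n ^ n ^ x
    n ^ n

x: 1 tree
x ^ n ^ n ^ x: 5 trees
n ^ n: 1 tree

x ^ n ^ n ^ x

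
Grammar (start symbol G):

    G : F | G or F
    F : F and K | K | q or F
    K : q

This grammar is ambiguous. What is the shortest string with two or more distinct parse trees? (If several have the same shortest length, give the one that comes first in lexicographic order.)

length 1: no string has ≥2 trees
length 3: q or q has 2 parse trees

Two derivations of q or q:
  G ⇒ F ⇒ q or F ⇒ q or K ⇒ q or q
  G ⇒ G or F ⇒ F or F ⇒ K or F ⇒ q or F ⇒ q or K ⇒ q or q

q or q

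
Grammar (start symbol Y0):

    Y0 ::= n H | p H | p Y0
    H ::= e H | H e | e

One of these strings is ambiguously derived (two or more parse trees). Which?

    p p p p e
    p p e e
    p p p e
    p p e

p p e e

p p p p e: 1 tree
p p e e: 2 trees
p p p e: 1 tree
p p e: 1 tree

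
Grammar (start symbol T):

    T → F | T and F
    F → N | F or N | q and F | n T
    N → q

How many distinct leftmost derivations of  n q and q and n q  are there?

Parse trees for n q and q and n q:
  [T [F n [T [F q and [F q and [F n [T [F [N q]]]]]]]]]
  [T [F n [T [T [F [N q]]] and [F q and [F n [T [F [N q]]]]]]]]
  [T [F n [T [T [F q and [F [N q]]]] and [F n [T [F [N q]]]]]]]
  [T [F n [T [T [T [F [N q]]] and [F [N q]]] and [F n [T [F [N q]]]]]]]
  [T [T [F n [T [F [N q]]]]] and [F q and [F n [T [F [N q]]]]]]
  [T [T [F n [T [F q and [F [N q]]]]]] and [F n [T [F [N q]]]]]
  [T [T [F n [T [T [F [N q]]] and [F [N q]]]]] and [F n [T [F [N q]]]]]
  [T [T [T [F n [T [F [N q]]]]] and [F [N q]]] and [F n [T [F [N q]]]]]

8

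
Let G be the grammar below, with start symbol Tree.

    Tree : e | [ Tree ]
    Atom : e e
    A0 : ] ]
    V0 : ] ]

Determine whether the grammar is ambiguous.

Unambiguous

(Atom, A0, V0 are unreachable from Tree, so their rules don't affect L(Tree).) Each string is a nest of matched brackets around a single atom. An opening bracket forces the recursive rule; an atom forces the base rule.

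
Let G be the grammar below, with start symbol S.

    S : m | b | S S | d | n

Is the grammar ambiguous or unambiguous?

Witness: b b b

Derivation 1: S ⇒ S S ⇒ b S ⇒ b S S ⇒ b b S ⇒ b b b
Derivation 2: S ⇒ S S ⇒ S S S ⇒ b S S ⇒ b b S ⇒ b b b

Two distinct leftmost derivations for the same string.

Ambiguous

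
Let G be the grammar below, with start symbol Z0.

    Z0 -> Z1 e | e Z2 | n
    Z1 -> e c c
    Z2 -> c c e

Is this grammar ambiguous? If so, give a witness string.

Witness: e c c e

Derivation 1: Z0 ⇒ Z1 e ⇒ e c c e
Derivation 2: Z0 ⇒ e Z2 ⇒ e c c e

Two distinct leftmost derivations for the same string.

Ambiguous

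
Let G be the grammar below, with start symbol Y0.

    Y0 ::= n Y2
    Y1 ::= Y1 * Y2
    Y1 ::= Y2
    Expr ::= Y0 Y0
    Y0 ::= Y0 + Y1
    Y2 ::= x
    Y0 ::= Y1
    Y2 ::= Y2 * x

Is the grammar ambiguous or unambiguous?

Witness: x * x

Derivation 1: Y0 ⇒ Y1 ⇒ Y1 * Y2 ⇒ Y2 * Y2 ⇒ x * Y2 ⇒ x * x
Derivation 2: Y0 ⇒ Y1 ⇒ Y2 ⇒ Y2 * x ⇒ x * x

Two distinct leftmost derivations for the same string.

Ambiguous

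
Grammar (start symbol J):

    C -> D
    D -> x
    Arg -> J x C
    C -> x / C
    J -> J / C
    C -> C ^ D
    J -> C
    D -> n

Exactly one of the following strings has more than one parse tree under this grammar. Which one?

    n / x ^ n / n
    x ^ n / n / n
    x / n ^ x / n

x / n ^ x / n

n / x ^ n / n: 1 tree
x ^ n / n / n: 1 tree
x / n ^ x / n: 3 trees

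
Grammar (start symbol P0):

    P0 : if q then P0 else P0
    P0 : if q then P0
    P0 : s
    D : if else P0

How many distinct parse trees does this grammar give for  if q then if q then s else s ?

Parse trees for if q then if q then s else s:
  [P0 if q then [P0 if q then [P0 s]] else [P0 s]]
  [P0 if q then [P0 if q then [P0 s] else [P0 s]]]

2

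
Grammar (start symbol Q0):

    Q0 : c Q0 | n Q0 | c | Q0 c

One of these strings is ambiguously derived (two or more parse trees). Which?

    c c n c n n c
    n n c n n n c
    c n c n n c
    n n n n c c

c c n c n n c: 1 tree
n n c n n n c: 1 tree
c n c n n c: 1 tree
n n n n c c: 6 trees

n n n n c c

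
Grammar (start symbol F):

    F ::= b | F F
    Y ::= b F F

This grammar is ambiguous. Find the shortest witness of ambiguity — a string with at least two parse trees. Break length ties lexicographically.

length 1: no string has ≥2 trees
length 2: no string has ≥2 trees
length 3: b b b has 2 parse trees

Two derivations of b b b:
  F ⇒ F F ⇒ b F ⇒ b F F ⇒ b b F ⇒ b b b
  F ⇒ F F ⇒ F F F ⇒ b F F ⇒ b b F ⇒ b b b

b b b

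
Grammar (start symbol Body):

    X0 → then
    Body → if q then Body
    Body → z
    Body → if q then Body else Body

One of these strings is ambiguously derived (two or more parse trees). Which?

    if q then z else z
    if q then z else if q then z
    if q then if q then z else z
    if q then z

if q then if q then z else z

if q then z else z: 1 tree
if q then z else if q then z: 1 tree
if q then if q then z else z: 2 trees
if q then z: 1 tree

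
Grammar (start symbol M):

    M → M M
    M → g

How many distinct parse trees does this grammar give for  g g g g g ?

14

Parse trees for g g g g g (showing first 6 of 14):
  [M [M g] [M [M g] [M [M g] [M [M g] [M g]]]]]
  [M [M g] [M [M g] [M [M [M g] [M g]] [M g]]]]
  [M [M g] [M [M [M g] [M g]] [M [M g] [M g]]]]
  [M [M g] [M [M [M g] [M [M g] [M g]]] [M g]]]
  [M [M g] [M [M [M [M g] [M g]] [M g]] [M g]]]
  [M [M [M g] [M g]] [M [M g] [M [M g] [M g]]]]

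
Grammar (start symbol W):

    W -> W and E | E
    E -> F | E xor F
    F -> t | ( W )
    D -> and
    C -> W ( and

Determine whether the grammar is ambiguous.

(D, C are unreachable from W, so their rules don't affect L(W).) This is a standard precedence ladder (W over E over F), with each level left-recursive on its own operator ('and' at W, 'xor' at E). That structure is LR(1), hence unambiguous.

Unambiguous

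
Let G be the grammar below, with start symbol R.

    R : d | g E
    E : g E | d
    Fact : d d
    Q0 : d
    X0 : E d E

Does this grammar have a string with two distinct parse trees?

(Fact, Q0, X0 are unreachable from R, so their rules don't affect L(R).) Restricted to the reachable nonterminals, every rule has the form A → t or A → t B, and no two rules for the same A share a first terminal. The grammar encodes a DFA — one run per string.

Unambiguous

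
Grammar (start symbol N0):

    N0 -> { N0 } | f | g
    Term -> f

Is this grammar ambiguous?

(Term is unreachable from N0, so its rules don't affect L(N0).) L(N0) is { openⁿ atom closeⁿ : n ≥ 0 }. The bracket depth fixes n, and the derivation is forced at every step.

Unambiguous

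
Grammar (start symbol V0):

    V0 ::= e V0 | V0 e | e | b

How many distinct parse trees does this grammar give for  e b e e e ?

Parse trees for e b e e e:
  [V0 e [V0 [V0 [V0 [V0 b] e] e] e]]
  [V0 [V0 e [V0 [V0 [V0 b] e] e]] e]
  [V0 [V0 [V0 e [V0 [V0 b] e]] e] e]
  [V0 [V0 [V0 [V0 e [V0 b]] e] e] e]

4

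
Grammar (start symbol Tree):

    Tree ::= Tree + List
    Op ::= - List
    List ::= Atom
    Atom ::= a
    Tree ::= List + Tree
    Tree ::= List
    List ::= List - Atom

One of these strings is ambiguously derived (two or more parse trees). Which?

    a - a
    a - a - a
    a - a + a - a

a - a + a - a

a - a: 1 tree
a - a - a: 1 tree
a - a + a - a: 2 trees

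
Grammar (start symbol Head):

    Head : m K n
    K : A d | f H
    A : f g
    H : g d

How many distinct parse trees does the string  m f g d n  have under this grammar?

Parse trees for m f g d n:
  [Head m [K [A f g] d] n]
  [Head m [K f [H g d]] n]

2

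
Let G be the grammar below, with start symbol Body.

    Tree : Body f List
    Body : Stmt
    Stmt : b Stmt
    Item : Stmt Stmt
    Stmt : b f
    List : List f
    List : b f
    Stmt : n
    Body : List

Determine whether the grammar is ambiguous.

Ambiguous

Witness: b f

Derivation 1: Body ⇒ Stmt ⇒ b f
Derivation 2: Body ⇒ List ⇒ b f

Two distinct leftmost derivations for the same string.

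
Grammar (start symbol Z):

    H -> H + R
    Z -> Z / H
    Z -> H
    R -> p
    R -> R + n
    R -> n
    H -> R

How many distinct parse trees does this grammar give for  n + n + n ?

4

Parse trees for n + n + n:
  [Z [H [H [R n]] + [R [R n] + n]]]
  [Z [H [H [H [R n]] + [R n]] + [R n]]]
  [Z [H [H [R [R n] + n]] + [R n]]]
  [Z [H [R [R [R n] + n] + n]]]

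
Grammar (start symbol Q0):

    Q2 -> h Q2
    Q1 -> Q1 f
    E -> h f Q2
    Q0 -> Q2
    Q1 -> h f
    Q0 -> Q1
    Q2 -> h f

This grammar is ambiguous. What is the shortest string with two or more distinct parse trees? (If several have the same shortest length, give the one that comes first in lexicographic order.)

h f

length 2: h f has 2 parse trees

Two derivations of h f:
  Q0 ⇒ Q2 ⇒ h f
  Q0 ⇒ Q1 ⇒ h f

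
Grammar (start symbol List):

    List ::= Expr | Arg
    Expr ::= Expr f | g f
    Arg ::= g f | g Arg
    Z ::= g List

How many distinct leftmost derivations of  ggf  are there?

Parse trees for ggf:
  [List [Arg g [Arg g f]]]

1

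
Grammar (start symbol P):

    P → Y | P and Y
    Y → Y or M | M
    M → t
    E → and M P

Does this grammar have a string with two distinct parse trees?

Unambiguous

Only P, Y, M are reachable from P; ignoring the rest: This is a standard precedence ladder (P over Y over M), with each level left-recursive on its own operator ('and' at P, 'or' at Y). That structure is LR(1), hence unambiguous.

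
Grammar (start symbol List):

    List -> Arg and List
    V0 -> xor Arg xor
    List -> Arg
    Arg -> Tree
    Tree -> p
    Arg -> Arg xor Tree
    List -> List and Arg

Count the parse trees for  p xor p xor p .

1

Parse trees for p xor p xor p:
  [List [Arg [Arg [Arg [Tree p]] xor [Tree p]] xor [Tree p]]]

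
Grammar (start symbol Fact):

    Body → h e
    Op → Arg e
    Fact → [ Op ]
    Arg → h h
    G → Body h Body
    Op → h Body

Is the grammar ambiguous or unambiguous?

Witness: [ h h e ]

Derivation 1: Fact ⇒ [ Op ] ⇒ [ Arg e ] ⇒ [ h h e ]
Derivation 2: Fact ⇒ [ Op ] ⇒ [ h Body ] ⇒ [ h h e ]

Two distinct leftmost derivations for the same string.

Ambiguous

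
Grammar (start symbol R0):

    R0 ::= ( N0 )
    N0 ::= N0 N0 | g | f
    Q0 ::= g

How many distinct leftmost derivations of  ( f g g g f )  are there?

Parse trees for ( f g g g f ) (showing first 6 of 14):
  [R0 ( [N0 [N0 f] [N0 [N0 g] [N0 [N0 g] [N0 [N0 g] [N0 f]]]]] )]
  [R0 ( [N0 [N0 f] [N0 [N0 g] [N0 [N0 [N0 g] [N0 g]] [N0 f]]]] )]
  [R0 ( [N0 [N0 f] [N0 [N0 [N0 g] [N0 g]] [N0 [N0 g] [N0 f]]]] )]
  [R0 ( [N0 [N0 f] [N0 [N0 [N0 g] [N0 [N0 g] [N0 g]]] [N0 f]]] )]
  [R0 ( [N0 [N0 f] [N0 [N0 [N0 [N0 g] [N0 g]] [N0 g]] [N0 f]]] )]
  [R0 ( [N0 [N0 [N0 f] [N0 g]] [N0 [N0 g] [N0 [N0 g] [N0 f]]]] )]

14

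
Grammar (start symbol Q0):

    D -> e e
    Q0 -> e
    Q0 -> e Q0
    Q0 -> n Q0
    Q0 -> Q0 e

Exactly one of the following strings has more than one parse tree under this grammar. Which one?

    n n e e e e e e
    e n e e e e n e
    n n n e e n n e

n n e e e e e e: 120 trees
e n e e e e n e: 1 tree
n n n e e n n e: 1 tree

n n e e e e e e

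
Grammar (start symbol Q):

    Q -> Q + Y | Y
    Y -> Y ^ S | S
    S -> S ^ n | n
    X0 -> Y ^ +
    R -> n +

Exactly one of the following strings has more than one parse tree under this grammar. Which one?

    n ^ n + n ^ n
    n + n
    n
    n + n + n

n ^ n + n ^ n: 4 trees
n + n: 1 tree
n: 1 tree
n + n + n: 1 tree

n ^ n + n ^ n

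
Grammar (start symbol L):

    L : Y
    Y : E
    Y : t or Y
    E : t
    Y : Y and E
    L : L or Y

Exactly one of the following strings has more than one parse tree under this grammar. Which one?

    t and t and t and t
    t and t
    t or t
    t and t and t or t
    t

t and t and t and t: 1 tree
t and t: 1 tree
t or t: 2 trees
t and t and t or t: 1 tree
t: 1 tree

t or t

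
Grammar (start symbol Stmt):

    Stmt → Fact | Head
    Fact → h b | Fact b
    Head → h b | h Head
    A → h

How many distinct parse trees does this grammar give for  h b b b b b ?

1

Parse trees for h b b b b b:
  [Stmt [Fact [Fact [Fact [Fact [Fact h b] b] b] b] b]]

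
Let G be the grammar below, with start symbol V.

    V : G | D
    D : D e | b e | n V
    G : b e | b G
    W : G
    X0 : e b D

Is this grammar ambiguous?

Ambiguous

Witness: b e

Derivation 1: V ⇒ G ⇒ b e
Derivation 2: V ⇒ D ⇒ b e

Two distinct leftmost derivations for the same string.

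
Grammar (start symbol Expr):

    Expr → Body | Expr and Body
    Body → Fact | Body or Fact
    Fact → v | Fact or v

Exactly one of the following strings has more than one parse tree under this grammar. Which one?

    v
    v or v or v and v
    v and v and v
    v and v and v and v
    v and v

v or v or v and v

v: 1 tree
v or v or v and v: 4 trees
v and v and v: 1 tree
v and v and v and v: 1 tree
v and v: 1 tree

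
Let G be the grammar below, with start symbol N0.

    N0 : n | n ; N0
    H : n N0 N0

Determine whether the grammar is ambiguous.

Unambiguous

(H is unreachable from N0, so its rules don't affect L(N0).) Right-recursive list with a separator: after each atom, whether the separator follows determines the rule. One parse per string.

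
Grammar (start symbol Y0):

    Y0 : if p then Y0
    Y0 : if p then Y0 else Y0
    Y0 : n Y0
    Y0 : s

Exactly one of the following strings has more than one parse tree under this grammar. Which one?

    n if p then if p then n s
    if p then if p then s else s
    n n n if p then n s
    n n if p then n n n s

if p then if p then s else s

n if p then if p then n s: 1 tree
if p then if p then s else s: 2 trees
n n n if p then n s: 1 tree
n n if p then n n n s: 1 tree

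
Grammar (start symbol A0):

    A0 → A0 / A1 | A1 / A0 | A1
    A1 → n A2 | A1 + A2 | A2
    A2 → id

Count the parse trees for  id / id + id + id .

Parse trees for id / id + id + id:
  [A0 [A0 [A1 [A2 id]]] / [A1 [A1 [A1 [A2 id]] + [A2 id]] + [A2 id]]]
  [A0 [A1 [A2 id]] / [A0 [A1 [A1 [A1 [A2 id]] + [A2 id]] + [A2 id]]]]

2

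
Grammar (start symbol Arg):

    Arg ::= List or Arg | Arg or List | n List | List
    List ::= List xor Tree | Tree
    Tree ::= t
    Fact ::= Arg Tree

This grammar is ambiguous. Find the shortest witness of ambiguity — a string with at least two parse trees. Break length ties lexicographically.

length 1: no string has ≥2 trees
length 2: no string has ≥2 trees
length 3: t or t has 2 parse trees

Two derivations of t or t:
  Arg ⇒ List or Arg ⇒ Tree or Arg ⇒ t or Arg ⇒ t or List ⇒ t or Tree ⇒ t or t
  Arg ⇒ Arg or List ⇒ List or List ⇒ Tree or List ⇒ t or List ⇒ t or Tree ⇒ t or t

t or t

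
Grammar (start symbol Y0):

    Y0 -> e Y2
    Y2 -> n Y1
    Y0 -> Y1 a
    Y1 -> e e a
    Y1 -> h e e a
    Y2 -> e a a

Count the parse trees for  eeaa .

2

Parse trees for eeaa:
  [Y0 e [Y2 e a a]]
  [Y0 [Y1 e e a] a]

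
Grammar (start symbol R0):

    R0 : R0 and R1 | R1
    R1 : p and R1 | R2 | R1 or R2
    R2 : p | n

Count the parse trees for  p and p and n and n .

Parse trees for p and p and n and n:
  [R0 [R0 [R0 [R1 [R2 p]]] and [R1 p and [R1 [R2 n]]]] and [R1 [R2 n]]]
  [R0 [R0 [R0 [R0 [R1 [R2 p]]] and [R1 [R2 p]]] and [R1 [R2 n]]] and [R1 [R2 n]]]
  [R0 [R0 [R0 [R1 p and [R1 [R2 p]]]] and [R1 [R2 n]]] and [R1 [R2 n]]]
  [R0 [R0 [R1 p and [R1 p and [R1 [R2 n]]]]] and [R1 [R2 n]]]

4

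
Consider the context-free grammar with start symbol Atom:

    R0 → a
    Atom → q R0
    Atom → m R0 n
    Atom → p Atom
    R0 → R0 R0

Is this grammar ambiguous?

Witness: q a a a

Derivation 1: Atom ⇒ q R0 ⇒ q R0 R0 ⇒ q a R0 ⇒ q a R0 R0 ⇒ q a a R0 ⇒ q a a a
Derivation 2: Atom ⇒ q R0 ⇒ q R0 R0 ⇒ q R0 R0 R0 ⇒ q a R0 R0 ⇒ q a a R0 ⇒ q a a a

Two distinct leftmost derivations for the same string.

Ambiguous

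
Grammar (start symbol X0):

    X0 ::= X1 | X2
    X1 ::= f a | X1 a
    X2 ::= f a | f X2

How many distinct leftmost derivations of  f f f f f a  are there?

Parse trees for f f f f f a:
  [X0 [X2 f [X2 f [X2 f [X2 f [X2 f a]]]]]]

1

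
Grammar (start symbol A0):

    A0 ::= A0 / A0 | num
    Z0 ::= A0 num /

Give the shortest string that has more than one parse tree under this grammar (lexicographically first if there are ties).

length 1: no string has ≥2 trees
length 3: no string has ≥2 trees
length 5: num / num / num has 2 parse trees

Two derivations of num / num / num:
  A0 ⇒ A0 / A0 ⇒ A0 / A0 / A0 ⇒ num / A0 / A0 ⇒ num / num / A0 ⇒ num / num / num
  A0 ⇒ A0 / A0 ⇒ num / A0 ⇒ num / A0 / A0 ⇒ num / num / A0 ⇒ num / num / num

num / num / num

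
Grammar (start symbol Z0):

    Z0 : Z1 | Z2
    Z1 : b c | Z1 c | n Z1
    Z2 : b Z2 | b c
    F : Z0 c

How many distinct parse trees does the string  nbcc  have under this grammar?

Parse trees for nbcc:
  [Z0 [Z1 [Z1 n [Z1 b c]] c]]
  [Z0 [Z1 n [Z1 [Z1 b c] c]]]

2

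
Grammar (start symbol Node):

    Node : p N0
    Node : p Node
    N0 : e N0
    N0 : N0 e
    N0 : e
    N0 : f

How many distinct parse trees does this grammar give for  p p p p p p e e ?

2

Parse trees for p p p p p p e e:
  [Node p [Node p [Node p [Node p [Node p [Node p [N0 e [N0 e]]]]]]]]
  [Node p [Node p [Node p [Node p [Node p [Node p [N0 [N0 e] e]]]]]]]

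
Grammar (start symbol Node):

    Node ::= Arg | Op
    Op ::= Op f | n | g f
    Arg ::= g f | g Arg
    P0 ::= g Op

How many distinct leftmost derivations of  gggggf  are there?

1

Parse trees for gggggf:
  [Node [Arg g [Arg g [Arg g [Arg g [Arg g f]]]]]]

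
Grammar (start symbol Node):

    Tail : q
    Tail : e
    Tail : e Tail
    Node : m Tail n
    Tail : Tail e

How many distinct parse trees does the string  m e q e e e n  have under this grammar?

Parse trees for m e q e e e n:
  [Node m [Tail e [Tail [Tail [Tail [Tail q] e] e] e]] n]
  [Node m [Tail [Tail e [Tail [Tail [Tail q] e] e]] e] n]
  [Node m [Tail [Tail [Tail e [Tail [Tail q] e]] e] e] n]
  [Node m [Tail [Tail [Tail [Tail e [Tail q]] e] e] e] n]

4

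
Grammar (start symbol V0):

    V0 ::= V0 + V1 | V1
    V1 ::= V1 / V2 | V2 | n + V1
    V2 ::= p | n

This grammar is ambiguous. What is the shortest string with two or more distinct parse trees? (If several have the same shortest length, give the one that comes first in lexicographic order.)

n + n

length 1: no string has ≥2 trees
length 3: n + n has 2 parse trees

Two derivations of n + n:
  V0 ⇒ V0 + V1 ⇒ V1 + V1 ⇒ V2 + V1 ⇒ n + V1 ⇒ n + V2 ⇒ n + n
  V0 ⇒ V1 ⇒ n + V1 ⇒ n + V2 ⇒ n + n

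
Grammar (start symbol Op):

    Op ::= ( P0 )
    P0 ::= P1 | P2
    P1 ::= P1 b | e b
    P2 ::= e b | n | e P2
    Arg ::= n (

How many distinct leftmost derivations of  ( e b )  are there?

Parse trees for ( e b ):
  [Op ( [P0 [P1 e b]] )]
  [Op ( [P0 [P2 e b]] )]

2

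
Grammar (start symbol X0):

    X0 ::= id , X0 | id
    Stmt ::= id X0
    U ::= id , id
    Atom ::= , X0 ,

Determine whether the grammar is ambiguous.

Unambiguous

(Stmt, U, Atom are unreachable from X0, so their rules don't affect L(X0).) The reachable grammar is A → atom sep A | atom. Each atom is followed by either the separator (recurse) or end-of-string (stop) — no choice point.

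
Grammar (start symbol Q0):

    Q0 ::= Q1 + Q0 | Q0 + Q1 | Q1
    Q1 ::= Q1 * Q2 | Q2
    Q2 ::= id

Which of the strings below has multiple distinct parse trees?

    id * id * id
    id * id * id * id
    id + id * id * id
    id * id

id + id * id * id

id * id * id: 1 tree
id * id * id * id: 1 tree
id + id * id * id: 2 trees
id * id: 1 tree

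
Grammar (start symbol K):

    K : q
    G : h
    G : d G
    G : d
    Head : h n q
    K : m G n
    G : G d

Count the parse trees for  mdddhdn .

Parse trees for mdddhdn:
  [K m [G d [G d [G d [G [G h] d]]]] n]
  [K m [G d [G d [G [G d [G h]] d]]] n]
  [K m [G d [G [G d [G d [G h]]] d]] n]
  [K m [G [G d [G d [G d [G h]]]] d] n]

4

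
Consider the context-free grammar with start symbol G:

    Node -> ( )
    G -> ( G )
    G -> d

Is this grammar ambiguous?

Only G is reachable from G; ignoring the rest: Each string is a nest of matched brackets around a single atom. An opening bracket forces the recursive rule; an atom forces the base rule.

Unambiguous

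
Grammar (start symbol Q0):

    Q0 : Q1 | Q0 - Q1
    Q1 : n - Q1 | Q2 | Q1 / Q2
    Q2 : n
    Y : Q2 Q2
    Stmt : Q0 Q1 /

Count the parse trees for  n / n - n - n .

2

Parse trees for n / n - n - n:
  [Q0 [Q0 [Q1 [Q1 [Q2 n]] / [Q2 n]]] - [Q1 n - [Q1 [Q2 n]]]]
  [Q0 [Q0 [Q0 [Q1 [Q1 [Q2 n]] / [Q2 n]]] - [Q1 [Q2 n]]] - [Q1 [Q2 n]]]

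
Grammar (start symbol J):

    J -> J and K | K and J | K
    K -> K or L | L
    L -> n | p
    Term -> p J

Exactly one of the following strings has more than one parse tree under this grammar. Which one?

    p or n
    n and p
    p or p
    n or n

n and p

p or n: 1 tree
n and p: 2 trees
p or p: 1 tree
n or n: 1 tree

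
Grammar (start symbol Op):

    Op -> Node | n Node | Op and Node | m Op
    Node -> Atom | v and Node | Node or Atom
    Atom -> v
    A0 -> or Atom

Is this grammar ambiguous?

Witness: v and v

Derivation 1: Op ⇒ Node ⇒ v and Node ⇒ v and Atom ⇒ v and v
Derivation 2: Op ⇒ Op and Node ⇒ Node and Node ⇒ Atom and Node ⇒ v and Node ⇒ v and Atom ⇒ v and v

Two distinct leftmost derivations for the same string.

Ambiguous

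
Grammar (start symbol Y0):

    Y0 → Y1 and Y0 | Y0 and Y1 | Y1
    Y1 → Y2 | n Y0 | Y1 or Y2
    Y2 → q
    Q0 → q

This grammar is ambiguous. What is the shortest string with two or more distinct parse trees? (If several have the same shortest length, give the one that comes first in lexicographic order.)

q and q

length 1: no string has ≥2 trees
length 2: no string has ≥2 trees
length 3: q and q has 2 parse trees

Two derivations of q and q:
  Y0 ⇒ Y1 and Y0 ⇒ Y2 and Y0 ⇒ q and Y0 ⇒ q and Y1 ⇒ q and Y2 ⇒ q and q
  Y0 ⇒ Y0 and Y1 ⇒ Y1 and Y1 ⇒ Y2 and Y1 ⇒ q and Y1 ⇒ q and Y2 ⇒ q and q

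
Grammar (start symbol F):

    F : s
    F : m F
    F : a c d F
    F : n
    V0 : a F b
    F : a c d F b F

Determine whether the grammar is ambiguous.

Ambiguous

Witness: a c d a c d n b n

Derivation 1: F ⇒ a c d F ⇒ a c d a c d F b F ⇒ a c d a c d n b F ⇒ a c d a c d n b n
Derivation 2: F ⇒ a c d F b F ⇒ a c d a c d F b F ⇒ a c d a c d n b F ⇒ a c d a c d n b n

Two distinct leftmost derivations for the same string.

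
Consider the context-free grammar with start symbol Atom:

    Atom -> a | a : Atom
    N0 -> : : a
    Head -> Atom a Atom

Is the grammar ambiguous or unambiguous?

(N0, Head are unreachable from Atom, so their rules don't affect L(Atom).) Right-recursive list with a separator: after each atom, whether the separator follows determines the rule. One parse per string.

Unambiguous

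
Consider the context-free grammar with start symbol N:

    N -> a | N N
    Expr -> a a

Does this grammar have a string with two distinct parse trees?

Witness: a a a

Derivation 1: N ⇒ N N ⇒ a N ⇒ a N N ⇒ a a N ⇒ a a a
Derivation 2: N ⇒ N N ⇒ N N N ⇒ a N N ⇒ a a N ⇒ a a a

Two distinct leftmost derivations for the same string.

Ambiguous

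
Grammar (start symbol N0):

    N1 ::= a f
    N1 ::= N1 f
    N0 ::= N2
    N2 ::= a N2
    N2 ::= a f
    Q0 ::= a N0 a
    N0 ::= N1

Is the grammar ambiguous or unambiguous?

Witness: a f

Derivation 1: N0 ⇒ N2 ⇒ a f
Derivation 2: N0 ⇒ N1 ⇒ a f

Two distinct leftmost derivations for the same string.

Ambiguous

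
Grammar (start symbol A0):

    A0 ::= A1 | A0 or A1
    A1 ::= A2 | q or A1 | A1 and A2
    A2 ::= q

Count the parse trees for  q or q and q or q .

Parse trees for q or q and q or q:
  [A0 [A0 [A1 q or [A1 [A1 [A2 q]] and [A2 q]]]] or [A1 [A2 q]]]
  [A0 [A0 [A1 [A1 q or [A1 [A2 q]]] and [A2 q]]] or [A1 [A2 q]]]
  [A0 [A0 [A0 [A1 [A2 q]]] or [A1 [A1 [A2 q]] and [A2 q]]] or [A1 [A2 q]]]

3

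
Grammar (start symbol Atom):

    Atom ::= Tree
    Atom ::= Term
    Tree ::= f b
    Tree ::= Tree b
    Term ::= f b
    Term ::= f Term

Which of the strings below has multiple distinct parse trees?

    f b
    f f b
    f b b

f b

f b: 2 trees
f f b: 1 tree
f b b: 1 tree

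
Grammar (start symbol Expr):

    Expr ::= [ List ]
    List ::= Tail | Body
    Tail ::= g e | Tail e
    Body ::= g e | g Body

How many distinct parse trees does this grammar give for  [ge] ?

Parse trees for [ge]:
  [Expr [ [List [Tail g e]] ]]
  [Expr [ [List [Body g e]] ]]

2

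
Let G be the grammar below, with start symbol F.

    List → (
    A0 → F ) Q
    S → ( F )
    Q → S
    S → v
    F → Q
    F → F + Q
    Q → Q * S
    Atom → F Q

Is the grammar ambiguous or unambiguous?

Only F, Q, S are reachable from F; ignoring the rest: F → F + Q | Q  ;  Q → Q * S | S  — a left-associative chain with S at the bottom. Each string factors uniquely by precedence.

Unambiguous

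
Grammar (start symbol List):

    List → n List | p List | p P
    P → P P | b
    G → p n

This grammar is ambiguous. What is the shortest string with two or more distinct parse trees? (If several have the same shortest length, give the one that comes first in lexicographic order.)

length 2: no string has ≥2 trees
length 3: no string has ≥2 trees
length 4: p b b b has 2 parse trees

Two derivations of p b b b:
  List ⇒ p P ⇒ p P P ⇒ p P P P ⇒ p b P P ⇒ p b b P ⇒ p b b b
  List ⇒ p P ⇒ p P P ⇒ p b P ⇒ p b P P ⇒ p b b P ⇒ p b b b

p b b b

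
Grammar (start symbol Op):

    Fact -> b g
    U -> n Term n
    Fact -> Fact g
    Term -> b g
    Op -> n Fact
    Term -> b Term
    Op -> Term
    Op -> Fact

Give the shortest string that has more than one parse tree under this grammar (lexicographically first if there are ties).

b g

length 2: b g has 2 parse trees

Two derivations of b g:
  Op ⇒ Term ⇒ b g
  Op ⇒ Fact ⇒ b g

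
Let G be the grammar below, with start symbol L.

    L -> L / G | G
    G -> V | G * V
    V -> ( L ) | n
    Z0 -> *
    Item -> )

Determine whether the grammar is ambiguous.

(Z0, Item are unreachable from L, so their rules don't affect L(L).) This is a standard precedence ladder (L over G over V), with each level left-recursive on its own operator ('/' at L, '*' at G). That structure is LR(1), hence unambiguous.

Unambiguous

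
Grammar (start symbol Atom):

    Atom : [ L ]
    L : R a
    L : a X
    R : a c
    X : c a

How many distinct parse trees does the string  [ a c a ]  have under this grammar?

Parse trees for [ a c a ]:
  [Atom [ [L [R a c] a] ]]
  [Atom [ [L a [X c a]] ]]

2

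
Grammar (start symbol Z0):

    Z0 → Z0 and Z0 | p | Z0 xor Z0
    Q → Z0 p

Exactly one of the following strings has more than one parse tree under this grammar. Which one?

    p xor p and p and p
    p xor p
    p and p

p xor p and p and p: 5 trees
p xor p: 1 tree
p and p: 1 tree

p xor p and p and p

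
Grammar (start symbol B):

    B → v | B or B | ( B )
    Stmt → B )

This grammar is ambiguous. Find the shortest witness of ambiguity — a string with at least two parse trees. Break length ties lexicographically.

length 1: no string has ≥2 trees
length 3: no string has ≥2 trees
length 5: v or v or v has 2 parse trees

Two derivations of v or v or v:
  B ⇒ B or B ⇒ v or B ⇒ v or B or B ⇒ v or v or B ⇒ v or v or v
  B ⇒ B or B ⇒ B or B or B ⇒ v or B or B ⇒ v or v or B ⇒ v or v or v

v or v or v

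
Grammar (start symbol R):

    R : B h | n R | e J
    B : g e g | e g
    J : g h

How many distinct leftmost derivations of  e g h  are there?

2

Parse trees for e g h:
  [R [B e g] h]
  [R e [J g h]]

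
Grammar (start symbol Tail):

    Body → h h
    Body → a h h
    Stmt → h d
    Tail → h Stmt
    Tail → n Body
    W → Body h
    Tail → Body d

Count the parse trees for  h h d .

2

Parse trees for h h d:
  [Tail h [Stmt h d]]
  [Tail [Body h h] d]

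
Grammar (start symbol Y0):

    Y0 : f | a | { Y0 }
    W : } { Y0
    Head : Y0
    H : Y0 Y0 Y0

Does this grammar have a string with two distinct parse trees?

Unambiguous

Only Y0 is reachable from Y0; ignoring the rest: L(Y0) is { openⁿ atom closeⁿ : n ≥ 0 }. The bracket depth fixes n, and the derivation is forced at every step.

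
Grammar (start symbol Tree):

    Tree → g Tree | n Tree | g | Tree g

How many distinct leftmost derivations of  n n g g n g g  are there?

7

Parse trees for n n g g n g g:
  [Tree n [Tree n [Tree g [Tree g [Tree n [Tree g [Tree g]]]]]]]
  [Tree n [Tree n [Tree g [Tree g [Tree n [Tree [Tree g] g]]]]]]
  [Tree n [Tree n [Tree g [Tree g [Tree [Tree n [Tree g]] g]]]]]
  [Tree n [Tree n [Tree g [Tree [Tree g [Tree n [Tree g]]] g]]]]
  [Tree n [Tree n [Tree [Tree g [Tree g [Tree n [Tree g]]]] g]]]
  [Tree n [Tree [Tree n [Tree g [Tree g [Tree n [Tree g]]]]] g]]
  [Tree [Tree n [Tree n [Tree g [Tree g [Tree n [Tree g]]]]]] g]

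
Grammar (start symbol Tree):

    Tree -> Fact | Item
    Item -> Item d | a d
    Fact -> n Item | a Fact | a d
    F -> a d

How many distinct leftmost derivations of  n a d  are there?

1

Parse trees for n a d:
  [Tree [Fact n [Item a d]]]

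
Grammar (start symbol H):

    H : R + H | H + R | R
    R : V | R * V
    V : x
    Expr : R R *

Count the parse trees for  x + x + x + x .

8

Parse trees for x + x + x + x:
  [H [R [V x]] + [H [R [V x]] + [H [R [V x]] + [H [R [V x]]]]]]
  [H [R [V x]] + [H [R [V x]] + [H [H [R [V x]]] + [R [V x]]]]]
  [H [R [V x]] + [H [H [R [V x]] + [H [R [V x]]]] + [R [V x]]]]
  [H [R [V x]] + [H [H [H [R [V x]]] + [R [V x]]] + [R [V x]]]]
  [H [H [R [V x]] + [H [R [V x]] + [H [R [V x]]]]] + [R [V x]]]
  [H [H [R [V x]] + [H [H [R [V x]]] + [R [V x]]]] + [R [V x]]]
  [H [H [H [R [V x]] + [H [R [V x]]]] + [R [V x]]] + [R [V x]]]
  [H [H [H [H [R [V x]]] + [R [V x]]] + [R [V x]]] + [R [V x]]]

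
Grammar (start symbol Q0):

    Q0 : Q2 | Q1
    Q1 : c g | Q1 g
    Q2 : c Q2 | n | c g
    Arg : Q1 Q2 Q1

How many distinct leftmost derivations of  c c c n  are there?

Parse trees for c c c n:
  [Q0 [Q2 c [Q2 c [Q2 c [Q2 n]]]]]

1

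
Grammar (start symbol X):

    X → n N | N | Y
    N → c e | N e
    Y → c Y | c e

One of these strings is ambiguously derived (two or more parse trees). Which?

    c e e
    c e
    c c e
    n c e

c e

c e e: 1 tree
c e: 2 trees
c c e: 1 tree
n c e: 1 tree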